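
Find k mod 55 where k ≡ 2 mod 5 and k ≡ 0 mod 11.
M = 5 × 11 = 55. M₁ = 11, y₁ ≡ 1 mod 5. M₂ = 5, y₂ ≡ 9 mod 11. k = 2×11×1 + 0×5×9 ≡ 22 mod 55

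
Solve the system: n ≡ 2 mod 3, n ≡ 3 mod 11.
M = 3 × 11 = 33. M₁ = 11, y₁ ≡ 2 mod 3. M₂ = 3, y₂ ≡ 4 mod 11. n = 2×11×2 + 3×3×4 ≡ 14 mod 33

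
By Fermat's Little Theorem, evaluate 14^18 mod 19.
By Fermat's Little Theorem, 14^{18} ≡ 1 (mod 19) since 19 is prime and gcd(14, 19) = 1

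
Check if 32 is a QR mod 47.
By Euler's criterion: 32^{23} ≡ 1 (mod 47). Since this equals 1, 32 is a QR.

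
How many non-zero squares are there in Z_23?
For prime 23, there are (p-1)/2 = (23-1)/2 = 11 quadratic residues (excluding 0).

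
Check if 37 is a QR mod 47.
By Euler's criterion: 37^{23} ≡ 1 mod 47. Since this equals 1, 37 is a QR.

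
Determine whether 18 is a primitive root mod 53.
ord_53(18) divides 52. For each prime q|52: 18^{26}≡52, 18^{4}≡36, none ≡ 1. So 18 has order 52 and is a primitive root mod 53.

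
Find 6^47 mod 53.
By repeated squaring mod 53: 6^{1}≡6, 6^{2}≡36, 6^{4}≡24, 6^{8}≡46, 6^{16}≡49, 6^{32}≡16. Then 6^{47} = 6^{32+8+4+2+1} ≡ 16 × 46 × 24 × 36 × 6 ≡ 7 mod 53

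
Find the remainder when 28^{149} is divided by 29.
By Fermat: 28^{28} ≡ 1 mod 29. 149 = 5×28 + 9. So 28^{149} ≡ 28^{9} ≡ 28 mod 29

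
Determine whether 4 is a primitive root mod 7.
4^{3} ≡ 1 mod 7 and 3 < 6, so ord_7(4) = 3 ≠ 6 and 4 is not a primitive root.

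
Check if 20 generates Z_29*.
20^{7} ≡ 1 (mod 29) and 7 < 28, so ord_29(20) = 7 ≠ 28 and 20 is not a primitive root.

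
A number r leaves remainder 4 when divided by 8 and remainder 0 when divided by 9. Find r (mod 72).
M = 8 × 9 = 72. M₁ = 9, y₁ ≡ 1 (mod 8). M₂ = 8, y₂ ≡ 8 (mod 9). r = 4×9×1 + 0×8×8 ≡ 36 (mod 72)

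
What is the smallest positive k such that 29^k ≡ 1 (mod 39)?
Powers of 29 mod 39: 29^1≡29, 29^2≡22, 29^3≡14, 29^4≡16, 29^5≡35, 29^6≡1. ord_39(29) = 6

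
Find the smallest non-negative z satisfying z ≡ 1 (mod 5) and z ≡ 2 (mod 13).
M = 5 × 13 = 65. M₁ = 13, y₁ ≡ 2 (mod 5). M₂ = 5, y₂ ≡ 8 (mod 13). z = 1×13×2 + 2×5×8 ≡ 41 (mod 65)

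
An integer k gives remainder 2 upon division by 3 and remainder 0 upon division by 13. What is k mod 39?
M = 3 × 13 = 39. M₁ = 13, y₁ ≡ 1 mod 3. M₂ = 3, y₂ ≡ 9 mod 13. k = 2×13×1 + 0×3×9 ≡ 26 mod 39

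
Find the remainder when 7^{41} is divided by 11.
By Fermat: 7^{10} ≡ 1 (mod 11). 41 = 4×10 + 1. So 7^{41} ≡ 7^{1} ≡ 7 (mod 11)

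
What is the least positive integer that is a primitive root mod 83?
g = 2. For each prime q|82: 2^{41}≡82, 2^{2}≡4, none ≡ 1, so ord_83(2) = 82 and 2 is a primitive root.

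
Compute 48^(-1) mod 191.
Since 191 is prime, by Fermat 48^(-1) ≡ 48^{189} ≡ 4 mod 191. Verify: 48 × 4 = 192 ≡ 1 mod 191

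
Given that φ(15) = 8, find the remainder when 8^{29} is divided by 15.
By Euler: 8^{8} ≡ 1 mod 15 since gcd(8, 15) = 1. 29 = 3×8 + 5. So 8^{29} ≡ 8^{5} ≡ 8 mod 15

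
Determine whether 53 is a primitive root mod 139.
ord_139(53) divides 138. For each prime q|138: 53^{69}≡138, 53^{46}≡42, 53^{6}≡64, none ≡ 1. So 53 has order 138 and is a primitive root mod 139.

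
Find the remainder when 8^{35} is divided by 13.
By Fermat: 8^{12} ≡ 1 (mod 13). 35 = 2×12 + 11. So 8^{35} ≡ 8^{11} ≡ 5 (mod 13)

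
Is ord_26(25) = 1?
Powers of 25 mod 26: 25^1≡25, 25^2≡1. 25^1≡25≢1, so ord ≠ 1. No, the actual order is 2.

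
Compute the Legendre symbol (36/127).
(36/127) = 36^{63} mod 127 = 1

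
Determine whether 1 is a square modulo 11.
By Euler's criterion: 1^{5} ≡ 1 mod 11. Since this equals 1, 1 is a QR.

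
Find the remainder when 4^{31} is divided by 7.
By Fermat: 4^{6} ≡ 1 (mod 7). 31 = 5×6 + 1. So 4^{31} ≡ 4^{1} ≡ 4 (mod 7)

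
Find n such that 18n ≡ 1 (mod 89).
Since 89 is prime, by Fermat 18^(-1) ≡ 18^{87} ≡ 5 (mod 89). Verify: 18 × 5 = 90 ≡ 1 (mod 89)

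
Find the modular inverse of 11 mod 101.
Since 101 is prime, by Fermat 11^(-1) ≡ 11^{99} ≡ 46 mod 101. Verify: 11 × 46 = 506 ≡ 1 mod 101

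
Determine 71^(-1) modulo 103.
Since 103 is prime, by Fermat 71^(-1) ≡ 71^{101} ≡ 74 (mod 103). Verify: 71 × 74 = 5254 ≡ 1 (mod 103)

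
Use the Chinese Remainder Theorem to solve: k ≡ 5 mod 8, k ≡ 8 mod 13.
M = 8 × 13 = 104. M₁ = 13, y₁ ≡ 5 mod 8. M₂ = 8, y₂ ≡ 5 mod 13. k = 5×13×5 + 8×8×5 ≡ 21 mod 104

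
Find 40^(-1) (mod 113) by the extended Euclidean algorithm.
Extended GCD: 40(-48) + 113(17) = 1. So 40^(-1) ≡ -48 ≡ 65 (mod 113). Verify: 40 × 65 = 2600 ≡ 1 (mod 113)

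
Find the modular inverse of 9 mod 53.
Since 53 is prime, by Fermat 9^(-1) ≡ 9^{51} ≡ 6 mod 53. Verify: 9 × 6 = 54 ≡ 1 mod 53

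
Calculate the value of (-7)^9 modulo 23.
By repeated squaring (mod 23): (-7)^{1}≡16, (-7)^{2}≡3, (-7)^{4}≡9, (-7)^{8}≡12. Then (-7)^{9} = (-7)^{8+1} ≡ 12 × 16 ≡ 8 (mod 23)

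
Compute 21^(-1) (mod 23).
Since 23 is prime, by Fermat 21^(-1) ≡ 21^{21} ≡ 11 (mod 23). Verify: 21 × 11 = 231 ≡ 1 (mod 23)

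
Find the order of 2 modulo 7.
Powers of 2 mod 7: 2^1≡2, 2^2≡4, 2^3≡1. Order = 3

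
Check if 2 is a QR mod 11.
By Euler's criterion: 2^{5} ≡ 10 (mod 11). Since this equals -1 (≡ 10), 2 is not a QR.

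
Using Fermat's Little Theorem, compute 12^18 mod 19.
By Fermat's Little Theorem, 12^{18} ≡ 1 mod 19 since 19 is prime and gcd(12, 19) = 1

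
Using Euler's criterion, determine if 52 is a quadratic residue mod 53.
By Euler's criterion: 52^{26} ≡ 1 (mod 53). Since this equals 1, 52 is a QR.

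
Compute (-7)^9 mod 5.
Using Fermat: (-7)^{4} ≡ 1 mod 5. 9 ≡ 1 mod 4. So (-7)^{9} ≡ (-7)^{1} ≡ 3 mod 5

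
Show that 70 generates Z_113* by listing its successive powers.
70^1, 70^2, ..., 70^{112} mod 113: [70, 41, 45, 99, 37, 104, 48, 83, 47, 13, 6, 81, 20, 44, 29, 109, 59, 62, 46, 56, 78, 36, 34, 7, 38, 61, 89, 15, 33, 50, 110, 16, 103, 91, 42, 2, 27, 82, 90, 85, 74, 95, 96, 53, 94, 26, 12, 49, 40, 88, 58, 105, 5, 11, 92, 112, 43, 72, 68, 14, 76, 9, 65, 30, 66, 100, 107, 32, 93, 69, 84, 4, 54, 51, 67, 57, 35, 77, 79, 106, 75, 52, 24, 98, 80, 63, 3, 97, 10, 22, 71, 111, 86, 31, 23, 28, 39, 18, 17, 60, 19, 87, 101, 64, 73, 25, 55, 8, 108, 102, 21, 1]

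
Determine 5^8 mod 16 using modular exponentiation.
By repeated squaring (mod 16): 5^{1}≡5, 5^{2}≡9, 5^{4}≡1, 5^{8}≡1. So 5^{8} ≡ 1 (mod 16)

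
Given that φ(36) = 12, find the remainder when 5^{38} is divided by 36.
By Euler: 5^{12} ≡ 1 mod 36 since gcd(5, 36) = 1. 38 = 3×12 + 2. So 5^{38} ≡ 5^{2} ≡ 25 mod 36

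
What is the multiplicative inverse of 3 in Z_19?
Since 19 is prime, by Fermat 3^(-1) ≡ 3^{17} ≡ 13 (mod 19). Verify: 3 × 13 = 39 ≡ 1 (mod 19)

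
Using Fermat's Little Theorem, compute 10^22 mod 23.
By Fermat's Little Theorem, 10^{22} ≡ 1 (mod 23) since 23 is prime and gcd(10, 23) = 1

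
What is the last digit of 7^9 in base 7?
By repeated squaring mod 7: 7^{1}≡0, 7^{2}≡0, 7^{4}≡0, 7^{8}≡0. Then 7^{9} = 7^{8+1} ≡ 0 × 0 ≡ 0 mod 7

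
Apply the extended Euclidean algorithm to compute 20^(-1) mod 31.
Extended GCD: 20(14) + 31(-9) = 1. So 20^(-1) ≡ 14 (mod 31). Verify: 20 × 14 = 280 ≡ 1 (mod 31)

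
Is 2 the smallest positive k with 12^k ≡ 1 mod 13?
Powers of 12 mod 13: 12^1≡12, 12^2≡1. First k with 12^k≡1 is k=2. Yes, ord_13(12) = 2.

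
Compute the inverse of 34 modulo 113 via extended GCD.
Extended GCD: 34(10) + 113(-3) = 1. So 34^(-1) ≡ 10 mod 113. Verify: 34 × 10 = 340 ≡ 1 mod 113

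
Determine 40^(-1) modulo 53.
Since 53 is prime, by Fermat 40^(-1) ≡ 40^{51} ≡ 4 mod 53. Verify: 40 × 4 = 160 ≡ 1 mod 53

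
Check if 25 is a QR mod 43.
By Euler's criterion: 25^{21} ≡ 1 mod 43. Since this equals 1, 25 is a QR.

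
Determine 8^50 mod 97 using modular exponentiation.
By repeated squaring (mod 97): 8^{1}≡8, 8^{2}≡64, 8^{4}≡22, 8^{8}≡96, 8^{16}≡1, 8^{32}≡1. Then 8^{50} = 8^{32+16+2} ≡ 1 × 1 × 64 ≡ 64 (mod 97)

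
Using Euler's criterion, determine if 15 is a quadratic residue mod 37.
By Euler's criterion: 15^{18} ≡ 36 (mod 37). Since this equals -1 (≡ 36), 15 is not a QR.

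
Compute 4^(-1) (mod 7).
Since 7 is prime, by Fermat 4^(-1) ≡ 4^{5} ≡ 2 (mod 7). Verify: 4 × 2 = 8 ≡ 1 (mod 7)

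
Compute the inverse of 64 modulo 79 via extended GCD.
Extended GCD: 64(21) + 79(-17) = 1. So 64^(-1) ≡ 21 mod 79. Verify: 64 × 21 = 1344 ≡ 1 mod 79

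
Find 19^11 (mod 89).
By repeated squaring (mod 89): 19^{1}≡19, 19^{2}≡5, 19^{4}≡25, 19^{8}≡2. Then 19^{11} = 19^{8+2+1} ≡ 2 × 5 × 19 ≡ 12 (mod 89)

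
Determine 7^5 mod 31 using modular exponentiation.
By repeated squaring mod 31: 7^{1}≡7, 7^{2}≡18, 7^{4}≡14. Then 7^{5} = 7^{4+1} ≡ 14 × 7 ≡ 5 mod 31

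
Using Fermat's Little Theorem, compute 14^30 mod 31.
By Fermat's Little Theorem, 14^{30} ≡ 1 mod 31 since 31 is prime and gcd(14, 31) = 1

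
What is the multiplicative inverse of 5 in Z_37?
Since 37 is prime, by Fermat 5^(-1) ≡ 5^{35} ≡ 15 mod 37. Verify: 5 × 15 = 75 ≡ 1 mod 37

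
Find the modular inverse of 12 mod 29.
Since 29 is prime, by Fermat 12^(-1) ≡ 12^{27} ≡ 17 mod 29. Verify: 12 × 17 = 204 ≡ 1 mod 29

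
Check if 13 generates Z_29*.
13^{14} ≡ 1 (mod 29) and 14 < 28, so ord_29(13) = 14 ≠ 28 and 13 is not a primitive root.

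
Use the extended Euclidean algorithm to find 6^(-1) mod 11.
Extended GCD: 6(2) + 11(-1) = 1. So 6^(-1) ≡ 2 (mod 11). Verify: 6 × 2 = 12 ≡ 1 (mod 11)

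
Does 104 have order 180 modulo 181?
ord_181(104) divides 180. For each prime q|180: 104^{90}≡180, 104^{60}≡132, 104^{36}≡42, none ≡ 1. So 104 has order 180 and is a primitive root mod 181.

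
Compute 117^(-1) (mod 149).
Since 149 is prime, by Fermat 117^(-1) ≡ 117^{147} ≡ 135 (mod 149). Verify: 117 × 135 = 15795 ≡ 1 (mod 149)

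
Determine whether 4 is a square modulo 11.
By Euler's criterion: 4^{5} ≡ 1 (mod 11). Since this equals 1, 4 is a QR.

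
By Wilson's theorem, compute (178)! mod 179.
By Wilson's theorem, (178)! ≡ -1 ≡ 178 mod 179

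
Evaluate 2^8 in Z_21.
By repeated squaring (mod 21): 2^{1}≡2, 2^{2}≡4, 2^{4}≡16, 2^{8}≡4. So 2^{8} ≡ 4 (mod 21)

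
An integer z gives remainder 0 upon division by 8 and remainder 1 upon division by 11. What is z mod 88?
M = 8 × 11 = 88. M₁ = 11, y₁ ≡ 3 mod 8. M₂ = 8, y₂ ≡ 7 mod 11. z = 0×11×3 + 1×8×7 ≡ 56 mod 88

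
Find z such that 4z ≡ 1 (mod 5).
Since 5 is prime, by Fermat 4^(-1) ≡ 4^{3} ≡ 4 (mod 5). Verify: 4 × 4 = 16 ≡ 1 (mod 5)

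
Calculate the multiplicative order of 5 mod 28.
Powers of 5 mod 28: 5^1≡5, 5^2≡25, 5^3≡13, 5^4≡9, 5^5≡17, 5^6≡1. So the order of 5 is 6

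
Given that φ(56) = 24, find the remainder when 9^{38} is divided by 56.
By Euler: 9^{24} ≡ 1 (mod 56) since gcd(9, 56) = 1. 38 = 1×24 + 14. So 9^{38} ≡ 9^{14} ≡ 25 (mod 56)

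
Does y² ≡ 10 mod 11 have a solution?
By Euler's criterion: 10^{5} ≡ 10 mod 11. Since this equals -1 (≡ 10), 10 is not a QR.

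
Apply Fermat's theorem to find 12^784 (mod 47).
By Fermat: 12^{46} ≡ 1 (mod 47). 784 ≡ 2 (mod 46). So 12^{784} ≡ 12^{2} ≡ 3 (mod 47)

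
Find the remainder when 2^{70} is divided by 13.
By Fermat: 2^{12} ≡ 1 (mod 13). 70 = 5×12 + 10. So 2^{70} ≡ 2^{10} ≡ 10 (mod 13)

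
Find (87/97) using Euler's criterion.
(87/97) = 87^{48} mod 97 = -1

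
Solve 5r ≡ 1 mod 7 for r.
Since 7 is prime, by Fermat 5^(-1) ≡ 5^{5} ≡ 3 mod 7. Verify: 5 × 3 = 15 ≡ 1 mod 7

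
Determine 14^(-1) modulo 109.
Since 109 is prime, by Fermat 14^(-1) ≡ 14^{107} ≡ 39 mod 109. Verify: 14 × 39 = 546 ≡ 1 mod 109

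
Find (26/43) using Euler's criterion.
(26/43) = 26^{21} mod 43 = -1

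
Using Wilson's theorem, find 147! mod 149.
(148)! = (147)! × (148) ≡ -1 (mod 149). So (147)! ≡ -1 × (148)^(-1) ≡ (-1)×(-1) = 1 (mod 149)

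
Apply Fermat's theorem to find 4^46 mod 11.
By Fermat: 4^{10} ≡ 1 mod 11. 46 = 4×10 + 6. So 4^{46} ≡ 4^{6} ≡ 4 mod 11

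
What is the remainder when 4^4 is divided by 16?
4^{4} = 256 ≡ 0 mod 16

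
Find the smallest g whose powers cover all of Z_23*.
g = 5. For each prime q|22: 5^{11}≡22, 5^{2}≡2, none ≡ 1, so ord_23(5) = 22 and 5 is a primitive root.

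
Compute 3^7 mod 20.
By repeated squaring mod 20: 3^{1}≡3, 3^{2}≡9, 3^{4}≡1. Then 3^{7} = 3^{4+2+1} ≡ 1 × 9 × 3 ≡ 7 mod 20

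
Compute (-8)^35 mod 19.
Using Fermat: (-8)^{18} ≡ 1 mod 19. 35 ≡ 17 mod 18. So (-8)^{35} ≡ (-8)^{17} ≡ 7 mod 19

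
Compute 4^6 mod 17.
By repeated squaring (mod 17): 4^{1}≡4, 4^{2}≡16, 4^{4}≡1. Then 4^{6} = 4^{4+2} ≡ 1 × 16 ≡ 16 (mod 17)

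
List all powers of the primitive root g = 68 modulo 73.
68^1, 68^2, ..., 68^{72} mod 73: [68, 25, 21, 41, 14, 3, 58, 2, 63, 50, 42, 9, 28, 6, 43, 4, 53, 27, 11, 18, 56, 12, 13, 8, 33, 54, 22, 36, 39, 24, 26, 16, 66, 35, 44, 72, 5, 48, 52, 32, 59, 70, 15, 71, 10, 23, 31, 64, 45, 67, 30, 69, 20, 46, 62, 55, 17, 61, 60, 65, 40, 19, 51, 37, 34, 49, 47, 57, 7, 38, 29, 1]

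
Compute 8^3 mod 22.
8^{3} = 512 ≡ 6 mod 22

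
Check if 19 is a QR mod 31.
By Euler's criterion: 19^{15} ≡ 1 mod 31. Since this equals 1, 19 is a QR.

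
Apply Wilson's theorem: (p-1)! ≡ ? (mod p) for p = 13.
By Wilson's theorem, (12)! ≡ -1 ≡ 12 mod 13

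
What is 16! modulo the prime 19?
(18)! = (16)! × (17) × (18) ≡ -1 mod 19. So (16)! ≡ -1 × [(18)(17)]^(-1) ≡ 9 mod 19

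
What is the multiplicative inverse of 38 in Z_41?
Since 41 is prime, by Fermat 38^(-1) ≡ 38^{39} ≡ 27 mod 41. Verify: 38 × 27 = 1026 ≡ 1 mod 41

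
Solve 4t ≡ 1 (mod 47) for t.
Since 47 is prime, by Fermat 4^(-1) ≡ 4^{45} ≡ 12 (mod 47). Verify: 4 × 12 = 48 ≡ 1 (mod 47)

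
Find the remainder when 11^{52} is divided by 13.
By Fermat: 11^{12} ≡ 1 (mod 13). 52 = 4×12 + 4. So 11^{52} ≡ 11^{4} ≡ 3 (mod 13)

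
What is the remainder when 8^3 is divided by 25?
8^{3} = 512 ≡ 12 (mod 25)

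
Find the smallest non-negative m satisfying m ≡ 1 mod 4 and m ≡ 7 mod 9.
M = 4 × 9 = 36. M₁ = 9, y₁ ≡ 1 mod 4. M₂ = 4, y₂ ≡ 7 mod 9. m = 1×9×1 + 7×4×7 ≡ 25 mod 36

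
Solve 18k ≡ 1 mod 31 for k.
Since 31 is prime, by Fermat 18^(-1) ≡ 18^{29} ≡ 19 mod 31. Verify: 18 × 19 = 342 ≡ 1 mod 31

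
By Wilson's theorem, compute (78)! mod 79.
By Wilson's theorem, (78)! ≡ -1 ≡ 78 mod 79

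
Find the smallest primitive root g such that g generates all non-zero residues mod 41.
g = 6. For each prime q|40: 6^{20}≡40, 6^{8}≡10, none ≡ 1, so ord_41(6) = 40 and 6 is a primitive root.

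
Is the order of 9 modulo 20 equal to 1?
Powers of 9 mod 20: 9^1≡9, 9^2≡1. 9^1≡9≢1, so ord ≠ 1. No, the actual order is 2.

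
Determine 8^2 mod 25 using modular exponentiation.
8^{2} = 64 ≡ 14 (mod 25)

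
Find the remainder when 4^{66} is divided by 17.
By Fermat: 4^{16} ≡ 1 (mod 17). 66 = 4×16 + 2. So 4^{66} ≡ 4^{2} ≡ 16 (mod 17)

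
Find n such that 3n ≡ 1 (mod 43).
Since 43 is prime, by Fermat 3^(-1) ≡ 3^{41} ≡ 29 (mod 43). Verify: 3 × 29 = 87 ≡ 1 (mod 43)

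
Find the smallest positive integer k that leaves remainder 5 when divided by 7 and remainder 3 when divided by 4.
M = 7 × 4 = 28. M₁ = 4, y₁ ≡ 2 (mod 7). M₂ = 7, y₂ ≡ 3 (mod 4). k = 5×4×2 + 3×7×3 ≡ 19 (mod 28)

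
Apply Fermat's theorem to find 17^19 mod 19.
By Fermat: 17^{18} ≡ 1 mod 19. So 17^{19} = 17^{18} · 17^{1} ≡ 17^{1} ≡ 17 mod 19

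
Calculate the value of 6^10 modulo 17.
By repeated squaring (mod 17): 6^{1}≡6, 6^{2}≡2, 6^{4}≡4, 6^{8}≡16. Then 6^{10} = 6^{8+2} ≡ 16 × 2 ≡ 15 (mod 17)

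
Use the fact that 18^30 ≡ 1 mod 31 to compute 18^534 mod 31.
By Fermat: 18^{30} ≡ 1 mod 31. 534 ≡ 24 mod 30. So 18^{534} ≡ 18^{24} ≡ 2 mod 31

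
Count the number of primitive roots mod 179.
A prime p has φ(p-1) primitive roots; here φ(178) = 88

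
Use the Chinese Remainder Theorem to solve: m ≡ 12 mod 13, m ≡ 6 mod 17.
M = 13 × 17 = 221. M₁ = 17, y₁ ≡ 10 mod 13. M₂ = 13, y₂ ≡ 4 mod 17. m = 12×17×10 + 6×13×4 ≡ 142 mod 221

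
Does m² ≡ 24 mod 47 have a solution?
By Euler's criterion: 24^{23} ≡ 1 mod 47. Since this equals 1, 24 is a QR.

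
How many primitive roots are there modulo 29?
A prime p has φ(p-1) primitive roots; here φ(28) = 12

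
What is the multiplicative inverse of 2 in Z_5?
Since 5 is prime, by Fermat 2^(-1) ≡ 2^{3} ≡ 3 (mod 5). Verify: 2 × 3 = 6 ≡ 1 (mod 5)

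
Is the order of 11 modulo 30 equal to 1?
Powers of 11 mod 30: 11^1≡11, 11^2≡1. 11^1≡11≢1, so ord ≠ 1. No, the actual order is 2.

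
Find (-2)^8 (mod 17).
By repeated squaring (mod 17): (-2)^{1}≡15, (-2)^{2}≡4, (-2)^{4}≡16, (-2)^{8}≡1. So (-2)^{8} ≡ 1 (mod 17)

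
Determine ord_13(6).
Powers of 6 mod 13: 6^1≡6, 6^2≡10, 6^3≡8, 6^4≡9, 6^5≡2, 6^6≡12, 6^7≡7, 6^8≡3, 6^9≡5, 6^10≡4, 6^11≡11, 6^12≡1. So the order of 6 is 12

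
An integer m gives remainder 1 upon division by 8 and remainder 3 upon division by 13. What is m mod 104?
M = 8 × 13 = 104. M₁ = 13, y₁ ≡ 5 mod 8. M₂ = 8, y₂ ≡ 5 mod 13. m = 1×13×5 + 3×8×5 ≡ 81 mod 104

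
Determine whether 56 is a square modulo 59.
By Euler's criterion: 56^{29} ≡ 58 (mod 59). Since this equals -1 (≡ 58), 56 is not a QR.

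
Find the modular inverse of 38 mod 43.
Since 43 is prime, by Fermat 38^(-1) ≡ 38^{41} ≡ 17 mod 43. Verify: 38 × 17 = 646 ≡ 1 mod 43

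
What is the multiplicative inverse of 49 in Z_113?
Since 113 is prime, by Fermat 49^(-1) ≡ 49^{111} ≡ 30 mod 113. Verify: 49 × 30 = 1470 ≡ 1 mod 113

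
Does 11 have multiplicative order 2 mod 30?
Powers of 11 mod 30: 11^1≡11, 11^2≡1. First k with 11^k≡1 is k=2. Yes, ord_30(11) = 2.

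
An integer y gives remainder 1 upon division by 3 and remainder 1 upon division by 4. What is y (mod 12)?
M = 3 × 4 = 12. M₁ = 4, y₁ ≡ 1 (mod 3). M₂ = 3, y₂ ≡ 3 (mod 4). y = 1×4×1 + 1×3×3 ≡ 1 (mod 12)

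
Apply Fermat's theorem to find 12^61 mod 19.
By Fermat: 12^{18} ≡ 1 mod 19. 61 = 3×18 + 7. So 12^{61} ≡ 12^{7} ≡ 12 mod 19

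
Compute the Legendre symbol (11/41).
(11/41) = 11^{20} mod 41 = -1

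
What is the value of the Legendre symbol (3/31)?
(3/31) = 3^{15} mod 31 = -1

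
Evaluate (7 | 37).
(7/37) = 7^{18} mod 37 = 1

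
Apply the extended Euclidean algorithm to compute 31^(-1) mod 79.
Extended GCD: 31(-28) + 79(11) = 1. So 31^(-1) ≡ -28 ≡ 51 (mod 79). Verify: 31 × 51 = 1581 ≡ 1 (mod 79)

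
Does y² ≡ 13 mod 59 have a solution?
By Euler's criterion: 13^{29} ≡ 58 mod 59. Since this equals -1 (≡ 58), 13 is not a QR.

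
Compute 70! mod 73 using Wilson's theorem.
(72)! = (70)! × (71) × (72) ≡ -1 mod 73. So (70)! ≡ -1 × [(72)(71)]^(-1) ≡ 36 mod 73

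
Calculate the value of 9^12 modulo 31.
By repeated squaring mod 31: 9^{1}≡9, 9^{2}≡19, 9^{4}≡20, 9^{8}≡28. Then 9^{12} = 9^{8+4} ≡ 28 × 20 ≡ 2 mod 31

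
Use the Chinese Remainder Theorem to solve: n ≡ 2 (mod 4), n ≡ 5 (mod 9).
M = 4 × 9 = 36. M₁ = 9, y₁ ≡ 1 (mod 4). M₂ = 4, y₂ ≡ 7 (mod 9). n = 2×9×1 + 5×4×7 ≡ 14 (mod 36)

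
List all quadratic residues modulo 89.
Quadratic residues modulo 89: {1, 2, 4, 5, 8, 9, 10, 11, 16, 17, 18, 20, 21, 22, 25, 32, 34, 36, 39, 40, 42, 44, 45, 47, 49, 50, 53, 55, 57, 64, 67, 68, 69, 71, 72, 73, 78, 79, 80, 81, 84, 85, 87, 88}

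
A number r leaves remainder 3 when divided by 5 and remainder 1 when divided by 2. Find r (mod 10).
M = 5 × 2 = 10. M₁ = 2, y₁ ≡ 3 (mod 5). M₂ = 5, y₂ ≡ 1 (mod 2). r = 3×2×3 + 1×5×1 ≡ 3 (mod 10)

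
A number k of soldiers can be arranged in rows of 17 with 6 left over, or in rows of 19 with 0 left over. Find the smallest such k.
M = 17 × 19 = 323. M₁ = 19, y₁ ≡ 9 mod 17. M₂ = 17, y₂ ≡ 9 mod 19. k = 6×19×9 + 0×17×9 ≡ 57 mod 323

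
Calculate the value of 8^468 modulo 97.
Using Fermat: 8^{96} ≡ 1 (mod 97). 468 ≡ 84 (mod 96). So 8^{468} ≡ 8^{84} ≡ 22 (mod 97)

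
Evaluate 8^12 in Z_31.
By repeated squaring mod 31: 8^{1}≡8, 8^{2}≡2, 8^{4}≡4, 8^{8}≡16. Then 8^{12} = 8^{8+4} ≡ 16 × 4 ≡ 2 mod 31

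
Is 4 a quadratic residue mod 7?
By Euler's criterion: 4^{3} ≡ 1 (mod 7). Since this equals 1, 4 is a QR.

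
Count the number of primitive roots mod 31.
Number of primitive roots mod 31 = φ(p-1) = φ(30) = 8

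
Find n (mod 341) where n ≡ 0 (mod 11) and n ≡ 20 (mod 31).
M = 11 × 31 = 341. M₁ = 31, y₁ ≡ 5 (mod 11). M₂ = 11, y₂ ≡ 17 (mod 31). n = 0×31×5 + 20×11×17 ≡ 330 (mod 341)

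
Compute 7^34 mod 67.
By repeated squaring (mod 67): 7^{1}≡7, 7^{2}≡49, 7^{4}≡56, 7^{8}≡54, 7^{16}≡35, 7^{32}≡19. Then 7^{34} = 7^{32+2} ≡ 19 × 49 ≡ 60 (mod 67)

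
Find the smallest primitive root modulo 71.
g = 7. Powers: [7, 49, 59, 58, 51, 2, 14, ...] generates all 70 non-zero residues.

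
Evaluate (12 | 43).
(12/43) = 12^{21} mod 43 = -1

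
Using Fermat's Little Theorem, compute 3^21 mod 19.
By Fermat: 3^{18} ≡ 1 mod 19. So 3^{21} = 3^{18} · 3^{3} ≡ 3^{3} ≡ 8 mod 19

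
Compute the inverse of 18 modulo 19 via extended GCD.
Extended GCD: 18(-1) + 19(1) = 1. So 18^(-1) ≡ -1 ≡ 18 mod 19. Verify: 18 × 18 = 324 ≡ 1 mod 19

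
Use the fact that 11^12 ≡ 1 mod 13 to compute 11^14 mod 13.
By Fermat: 11^{12} ≡ 1 mod 13. So 11^{14} = 11^{12} · 11^{2} ≡ 11^{2} ≡ 4 mod 13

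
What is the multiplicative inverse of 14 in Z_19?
Since 19 is prime, by Fermat 14^(-1) ≡ 14^{17} ≡ 15 (mod 19). Verify: 14 × 15 = 210 ≡ 1 (mod 19)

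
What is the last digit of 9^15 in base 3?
By repeated squaring (mod 3): 9^{1}≡0, 9^{2}≡0, 9^{4}≡0, 9^{8}≡0. Then 9^{15} = 9^{8+4+2+1} ≡ 0 × 0 × 0 × 0 ≡ 0 (mod 3)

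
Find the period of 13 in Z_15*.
Powers of 13 mod 15: 13^1≡13, 13^2≡4, 13^3≡7, 13^4≡1. So the order of 13 is 4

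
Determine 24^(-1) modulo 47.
Since 47 is prime, by Fermat 24^(-1) ≡ 24^{45} ≡ 2 (mod 47). Verify: 24 × 2 = 48 ≡ 1 (mod 47)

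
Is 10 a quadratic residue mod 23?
By Euler's criterion: 10^{11} ≡ 22 (mod 23). Since this equals -1 (≡ 22), 10 is not a QR.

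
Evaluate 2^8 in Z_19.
By repeated squaring mod 19: 2^{1}≡2, 2^{2}≡4, 2^{4}≡16, 2^{8}≡9. So 2^{8} ≡ 9 mod 19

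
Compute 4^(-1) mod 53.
Since 53 is prime, by Fermat 4^(-1) ≡ 4^{51} ≡ 40 mod 53. Verify: 4 × 40 = 160 ≡ 1 mod 53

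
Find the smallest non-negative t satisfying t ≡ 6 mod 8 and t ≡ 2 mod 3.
M = 8 × 3 = 24. M₁ = 3, y₁ ≡ 3 mod 8. M₂ = 8, y₂ ≡ 2 mod 3. t = 6×3×3 + 2×8×2 ≡ 14 mod 24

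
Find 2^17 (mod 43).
By repeated squaring (mod 43): 2^{1}≡2, 2^{2}≡4, 2^{4}≡16, 2^{8}≡41, 2^{16}≡4. Then 2^{17} = 2^{16+1} ≡ 4 × 2 ≡ 8 (mod 43)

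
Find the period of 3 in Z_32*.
Powers of 3 mod 32: 3^1≡3, 3^2≡9, 3^3≡27, 3^4≡17, 3^5≡19, 3^6≡25, 3^7≡11, 3^8≡1. Order = 8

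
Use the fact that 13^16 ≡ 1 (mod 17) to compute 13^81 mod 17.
By Fermat: 13^{16} ≡ 1 (mod 17). 81 = 5×16 + 1. So 13^{81} ≡ 13^{1} ≡ 13 (mod 17)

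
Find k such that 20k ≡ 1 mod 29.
Since 29 is prime, by Fermat 20^(-1) ≡ 20^{27} ≡ 16 mod 29. Verify: 20 × 16 = 320 ≡ 1 mod 29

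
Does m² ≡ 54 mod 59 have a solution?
By Euler's criterion: 54^{29} ≡ 58 mod 59. Since this equals -1 (≡ 58), 54 is not a QR.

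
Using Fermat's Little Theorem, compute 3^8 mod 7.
By Fermat: 3^{6} ≡ 1 (mod 7). So 3^{8} = 3^{6} · 3^{2} ≡ 3^{2} ≡ 2 (mod 7)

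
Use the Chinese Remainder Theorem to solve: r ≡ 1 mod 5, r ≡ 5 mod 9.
M = 5 × 9 = 45. M₁ = 9, y₁ ≡ 4 mod 5. M₂ = 5, y₂ ≡ 2 mod 9. r = 1×9×4 + 5×5×2 ≡ 41 mod 45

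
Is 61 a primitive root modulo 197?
61^{49} ≡ 1 mod 197 and 49 < 196, so ord_197(61) = 49 ≠ 196 and 61 is not a primitive root.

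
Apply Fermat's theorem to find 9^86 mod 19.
By Fermat: 9^{18} ≡ 1 mod 19. 86 = 4×18 + 14. So 9^{86} ≡ 9^{14} ≡ 16 mod 19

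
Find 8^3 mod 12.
8^{3} = 512 ≡ 8 mod 12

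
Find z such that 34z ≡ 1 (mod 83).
Since 83 is prime, by Fermat 34^(-1) ≡ 34^{81} ≡ 22 (mod 83). Verify: 34 × 22 = 748 ≡ 1 (mod 83)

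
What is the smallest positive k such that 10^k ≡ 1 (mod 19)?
Powers of 10 mod 19: 10^1≡10, 10^2≡5, 10^3≡12, 10^4≡6, 10^5≡3, 10^6≡11, 10^7≡15, 10^8≡17, 10^9≡18, 10^10≡9, 10^11≡14, 10^12≡7, 10^13≡13, 10^14≡16, 10^15≡8, 10^16≡4, 10^17≡2, 10^18≡1. ord_19(10) = 18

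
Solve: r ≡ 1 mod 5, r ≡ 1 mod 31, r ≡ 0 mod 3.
M = 5 × 31 × 3 = 465. M₁ = 93, y₁ ≡ 2 mod 5. M₂ = 15, y₂ ≡ 29 mod 31. M₃ = 155, y₃ ≡ 2 mod 3. r = 1×93×2 + 1×15×29 + 0×155×2 ≡ 156 mod 465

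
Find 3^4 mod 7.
3^{4} = 81 ≡ 4 mod 7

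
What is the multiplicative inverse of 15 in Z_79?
Since 79 is prime, by Fermat 15^(-1) ≡ 15^{77} ≡ 58 mod 79. Verify: 15 × 58 = 870 ≡ 1 mod 79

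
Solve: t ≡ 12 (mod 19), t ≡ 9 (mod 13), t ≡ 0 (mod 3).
M = 19 × 13 × 3 = 741. M₁ = 39, y₁ ≡ 1 (mod 19). M₂ = 57, y₂ ≡ 8 (mod 13). M₃ = 247, y₃ ≡ 1 (mod 3). t = 12×39×1 + 9×57×8 + 0×247×1 ≡ 126 (mod 741)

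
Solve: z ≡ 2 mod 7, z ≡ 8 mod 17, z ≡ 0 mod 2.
M = 7 × 17 × 2 = 238. M₁ = 34, y₁ ≡ 6 mod 7. M₂ = 14, y₂ ≡ 11 mod 17. M₃ = 119, y₃ ≡ 1 mod 2. z = 2×34×6 + 8×14×11 + 0×119×1 ≡ 212 mod 238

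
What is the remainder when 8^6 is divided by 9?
By repeated squaring (mod 9): 8^{1}≡8, 8^{2}≡1, 8^{4}≡1. Then 8^{6} = 8^{4+2} ≡ 1 × 1 ≡ 1 (mod 9)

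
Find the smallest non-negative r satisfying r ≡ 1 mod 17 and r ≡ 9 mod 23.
M = 17 × 23 = 391. M₁ = 23, y₁ ≡ 3 mod 17. M₂ = 17, y₂ ≡ 19 mod 23. r = 1×23×3 + 9×17×19 ≡ 239 mod 391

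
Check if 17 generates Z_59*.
17^{29} ≡ 1 mod 59 and 29 < 58, so ord_59(17) = 29 ≠ 58 and 17 is not a primitive root.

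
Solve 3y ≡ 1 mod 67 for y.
Since 67 is prime, by Fermat 3^(-1) ≡ 3^{65} ≡ 45 mod 67. Verify: 3 × 45 = 135 ≡ 1 mod 67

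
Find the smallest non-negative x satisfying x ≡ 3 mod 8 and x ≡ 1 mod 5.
M = 8 × 5 = 40. M₁ = 5, y₁ ≡ 5 mod 8. M₂ = 8, y₂ ≡ 2 mod 5. x = 3×5×5 + 1×8×2 ≡ 11 mod 40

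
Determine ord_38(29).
Powers of 29 mod 38: 29^1≡29, 29^2≡5, 29^3≡31, 29^4≡25, 29^5≡3, 29^6≡11, 29^7≡15, 29^8≡17, 29^9≡37, 29^10≡9, 29^11≡33, 29^12≡7, 29^13≡13, 29^14≡35, 29^15≡27, 29^16≡23, 29^17≡21, 29^18≡1. So the order of 29 is 18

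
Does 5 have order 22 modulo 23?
ord_23(5) divides 22. For each prime q|22: 5^{11}≡22, 5^{2}≡2, none ≡ 1. So 5 has order 22 and is a primitive root mod 23.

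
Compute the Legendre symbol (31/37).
(31/37) = 31^{18} mod 37 = -1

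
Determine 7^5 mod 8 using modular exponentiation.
By repeated squaring (mod 8): 7^{1}≡7, 7^{2}≡1, 7^{4}≡1. Then 7^{5} = 7^{4+1} ≡ 1 × 7 ≡ 7 (mod 8)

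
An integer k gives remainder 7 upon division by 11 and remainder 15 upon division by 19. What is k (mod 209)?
M = 11 × 19 = 209. M₁ = 19, y₁ ≡ 7 (mod 11). M₂ = 11, y₂ ≡ 7 (mod 19). k = 7×19×7 + 15×11×7 ≡ 205 (mod 209)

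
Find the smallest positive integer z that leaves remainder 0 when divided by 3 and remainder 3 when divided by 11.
M = 3 × 11 = 33. M₁ = 11, y₁ ≡ 2 mod 3. M₂ = 3, y₂ ≡ 4 mod 11. z = 0×11×2 + 3×3×4 ≡ 3 mod 33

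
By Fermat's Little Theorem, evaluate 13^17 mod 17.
By Fermat: 13^{16} ≡ 1 mod 17. So 13^{17} = 13^{16} · 13^{1} ≡ 13^{1} ≡ 13 mod 17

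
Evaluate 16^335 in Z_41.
Using Fermat: 16^{40} ≡ 1 mod 41. 335 ≡ 15 mod 40. So 16^{335} ≡ 16^{15} ≡ 1 mod 41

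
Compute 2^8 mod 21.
By repeated squaring (mod 21): 2^{1}≡2, 2^{2}≡4, 2^{4}≡16, 2^{8}≡4. So 2^{8} ≡ 4 (mod 21)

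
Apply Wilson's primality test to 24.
(23)! mod 24 = 0. Since 0 ≢ -1 (mod 24), 24 is not prime.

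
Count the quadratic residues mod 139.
For prime 139, there are (p-1)/2 = (139-1)/2 = 69 quadratic residues (excluding 0).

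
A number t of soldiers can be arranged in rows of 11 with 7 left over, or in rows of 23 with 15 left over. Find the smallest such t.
M = 11 × 23 = 253. M₁ = 23, y₁ ≡ 1 (mod 11). M₂ = 11, y₂ ≡ 21 (mod 23). t = 7×23×1 + 15×11×21 ≡ 84 (mod 253)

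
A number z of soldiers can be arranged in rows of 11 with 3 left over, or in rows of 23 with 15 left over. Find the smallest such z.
M = 11 × 23 = 253. M₁ = 23, y₁ ≡ 1 (mod 11). M₂ = 11, y₂ ≡ 21 (mod 23). z = 3×23×1 + 15×11×21 ≡ 245 (mod 253)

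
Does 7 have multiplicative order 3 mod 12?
Powers of 7 mod 12: 7^1≡7, 7^2≡1. Already 7^2≡1, so the order is 2 < 3. No, the actual order is 2.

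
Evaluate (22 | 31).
(22/31) = 22^{15} mod 31 = -1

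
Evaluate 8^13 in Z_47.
By repeated squaring (mod 47): 8^{1}≡8, 8^{2}≡17, 8^{4}≡7, 8^{8}≡2. Then 8^{13} = 8^{8+4+1} ≡ 2 × 7 × 8 ≡ 18 (mod 47)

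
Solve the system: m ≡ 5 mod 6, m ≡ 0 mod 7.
M = 6 × 7 = 42. M₁ = 7, y₁ ≡ 1 mod 6. M₂ = 6, y₂ ≡ 6 mod 7. m = 5×7×1 + 0×6×6 ≡ 35 mod 42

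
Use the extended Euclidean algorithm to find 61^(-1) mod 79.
Extended GCD: 61(-22) + 79(17) = 1. So 61^(-1) ≡ -22 ≡ 57 (mod 79). Verify: 61 × 57 = 3477 ≡ 1 (mod 79)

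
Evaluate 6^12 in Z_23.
By repeated squaring mod 23: 6^{1}≡6, 6^{2}≡13, 6^{4}≡8, 6^{8}≡18. Then 6^{12} = 6^{8+4} ≡ 18 × 8 ≡ 6 mod 23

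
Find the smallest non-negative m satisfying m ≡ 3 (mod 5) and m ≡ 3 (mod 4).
M = 5 × 4 = 20. M₁ = 4, y₁ ≡ 4 (mod 5). M₂ = 5, y₂ ≡ 1 (mod 4). m = 3×4×4 + 3×5×1 ≡ 3 (mod 20)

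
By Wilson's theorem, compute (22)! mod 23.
By Wilson's theorem, (22)! ≡ -1 ≡ 22 mod 23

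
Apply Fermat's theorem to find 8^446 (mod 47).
By Fermat: 8^{46} ≡ 1 (mod 47). 446 ≡ 32 (mod 46). So 8^{446} ≡ 8^{32} ≡ 16 (mod 47)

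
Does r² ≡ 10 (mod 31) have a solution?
By Euler's criterion: 10^{15} ≡ 1 (mod 31). Since this equals 1, 10 is a QR.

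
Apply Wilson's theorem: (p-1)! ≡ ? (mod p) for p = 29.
By Wilson's theorem, (28)! ≡ -1 ≡ 28 mod 29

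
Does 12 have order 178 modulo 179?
12^{89} ≡ 1 mod 179 and 89 < 178, so ord_179(12) = 89 ≠ 178 and 12 is not a primitive root.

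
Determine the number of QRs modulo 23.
The squaring map on Z_23* is 2-to-1, so there are (22)/2 = 11 QRs.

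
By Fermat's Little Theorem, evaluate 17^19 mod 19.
By Fermat: 17^{18} ≡ 1 mod 19. So 17^{19} = 17^{18} · 17^{1} ≡ 17^{1} ≡ 17 mod 19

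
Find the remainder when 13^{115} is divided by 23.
By Fermat: 13^{22} ≡ 1 (mod 23). 115 = 5×22 + 5. So 13^{115} ≡ 13^{5} ≡ 4 (mod 23)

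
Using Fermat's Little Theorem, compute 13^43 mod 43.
By Fermat: 13^{42} ≡ 1 (mod 43). So 13^{43} = 13^{42} · 13^{1} ≡ 13^{1} ≡ 13 (mod 43)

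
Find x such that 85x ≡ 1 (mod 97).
Since 97 is prime, by Fermat 85^(-1) ≡ 85^{95} ≡ 8 (mod 97). Verify: 85 × 8 = 680 ≡ 1 (mod 97)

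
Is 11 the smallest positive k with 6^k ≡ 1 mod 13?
Powers of 6 mod 13: 6^1≡6, 6^2≡10, 6^3≡8, 6^4≡9, 6^5≡2, 6^6≡12, 6^7≡7, 6^8≡3, 6^9≡5, 6^10≡4, 6^11≡11, 6^12≡1. 6^11≡11≢1, so ord ≠ 11. No, the actual order is 12.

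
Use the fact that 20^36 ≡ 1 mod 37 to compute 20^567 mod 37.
By Fermat: 20^{36} ≡ 1 mod 37. 567 ≡ 27 mod 36. So 20^{567} ≡ 20^{27} ≡ 6 mod 37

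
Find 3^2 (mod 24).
3^{2} = 9 ≡ 9 (mod 24)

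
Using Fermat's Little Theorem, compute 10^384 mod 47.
By Fermat: 10^{46} ≡ 1 (mod 47). 384 ≡ 16 (mod 46). So 10^{384} ≡ 10^{16} ≡ 24 (mod 47)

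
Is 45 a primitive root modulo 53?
ord_53(45) divides 52. For each prime q|52: 45^{26}≡52, 45^{4}≡15, none ≡ 1. So 45 has order 52 and is a primitive root mod 53.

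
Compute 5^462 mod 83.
Using Fermat: 5^{82} ≡ 1 mod 83. 462 ≡ 52 mod 82. So 5^{462} ≡ 5^{52} ≡ 28 mod 83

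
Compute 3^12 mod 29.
By repeated squaring mod 29: 3^{1}≡3, 3^{2}≡9, 3^{4}≡23, 3^{8}≡7. Then 3^{12} = 3^{8+4} ≡ 7 × 23 ≡ 16 mod 29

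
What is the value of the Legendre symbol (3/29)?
(3/29) = 3^{14} mod 29 = -1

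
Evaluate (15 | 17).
(15/17) = 15^{8} mod 17 = 1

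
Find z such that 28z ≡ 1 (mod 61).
Since 61 is prime, by Fermat 28^(-1) ≡ 28^{59} ≡ 24 (mod 61). Verify: 28 × 24 = 672 ≡ 1 (mod 61)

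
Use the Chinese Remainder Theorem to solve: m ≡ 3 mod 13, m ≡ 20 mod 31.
M = 13 × 31 = 403. M₁ = 31, y₁ ≡ 8 mod 13. M₂ = 13, y₂ ≡ 12 mod 31. m = 3×31×8 + 20×13×12 ≡ 237 mod 403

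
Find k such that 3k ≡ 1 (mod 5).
Since 5 is prime, by Fermat 3^(-1) ≡ 3^{3} ≡ 2 (mod 5). Verify: 3 × 2 = 6 ≡ 1 (mod 5)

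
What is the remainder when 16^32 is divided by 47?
By repeated squaring (mod 47): 16^{1}≡16, 16^{2}≡21, 16^{4}≡18, 16^{8}≡42, 16^{16}≡25, 16^{32}≡14. So 16^{32} ≡ 14 (mod 47)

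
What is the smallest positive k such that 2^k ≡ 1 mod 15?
Powers of 2 mod 15: 2^1≡2, 2^2≡4, 2^3≡8, 2^4≡1. ord_15(2) = 4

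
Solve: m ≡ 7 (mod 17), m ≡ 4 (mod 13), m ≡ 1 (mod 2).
M = 17 × 13 × 2 = 442. M₁ = 26, y₁ ≡ 2 (mod 17). M₂ = 34, y₂ ≡ 5 (mod 13). M₃ = 221, y₃ ≡ 1 (mod 2). m = 7×26×2 + 4×34×5 + 1×221×1 ≡ 381 (mod 442)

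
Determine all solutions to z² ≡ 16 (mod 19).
The square roots of 16 mod 19 are 4 and 15. Verify: 4² = 16 ≡ 16 (mod 19)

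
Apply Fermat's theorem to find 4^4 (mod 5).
By Fermat's Little Theorem, 4^{4} ≡ 1 (mod 5) since 5 is prime and gcd(4, 5) = 1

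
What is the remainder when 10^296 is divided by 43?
Using Fermat: 10^{42} ≡ 1 (mod 43). 296 ≡ 2 (mod 42). So 10^{296} ≡ 10^{2} ≡ 14 (mod 43)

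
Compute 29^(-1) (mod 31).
Since 31 is prime, by Fermat 29^(-1) ≡ 29^{29} ≡ 15 (mod 31). Verify: 29 × 15 = 435 ≡ 1 (mod 31)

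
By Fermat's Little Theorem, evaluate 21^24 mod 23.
By Fermat: 21^{22} ≡ 1 (mod 23). So 21^{24} = 21^{22} · 21^{2} ≡ 21^{2} ≡ 4 (mod 23)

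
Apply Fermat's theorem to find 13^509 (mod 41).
By Fermat: 13^{40} ≡ 1 (mod 41). 509 ≡ 29 (mod 40). So 13^{509} ≡ 13^{29} ≡ 34 (mod 41)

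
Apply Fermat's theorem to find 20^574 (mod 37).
By Fermat: 20^{36} ≡ 1 (mod 37). 574 ≡ 34 (mod 36). So 20^{574} ≡ 20^{34} ≡ 21 (mod 37)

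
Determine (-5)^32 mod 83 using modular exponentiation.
By repeated squaring (mod 83): (-5)^{1}≡78, (-5)^{2}≡25, (-5)^{4}≡44, (-5)^{8}≡27, (-5)^{16}≡65, (-5)^{32}≡75. So (-5)^{32} ≡ 75 (mod 83)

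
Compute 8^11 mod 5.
Using Fermat: 8^{4} ≡ 1 (mod 5). 11 ≡ 3 (mod 4). So 8^{11} ≡ 8^{3} ≡ 2 (mod 5)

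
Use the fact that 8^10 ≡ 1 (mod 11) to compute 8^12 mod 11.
By Fermat: 8^{10} ≡ 1 (mod 11). So 8^{12} = 8^{10} · 8^{2} ≡ 8^{2} ≡ 9 (mod 11)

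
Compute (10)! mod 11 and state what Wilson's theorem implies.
(10)! mod 11 = 10. Since this equals -1 (mod 11), Wilson confirms 11 is prime.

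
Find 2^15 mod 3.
Using Fermat: 2^{2} ≡ 1 mod 3. 15 ≡ 1 mod 2. So 2^{15} ≡ 2^{1} ≡ 2 mod 3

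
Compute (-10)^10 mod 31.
By repeated squaring (mod 31): (-10)^{1}≡21, (-10)^{2}≡7, (-10)^{4}≡18, (-10)^{8}≡14. Then (-10)^{10} = (-10)^{8+2} ≡ 14 × 7 ≡ 5 (mod 31)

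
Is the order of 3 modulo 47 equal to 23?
Powers of 3 mod 47: 3^1≡3, 3^2≡9, 3^3≡27, 3^4≡34, 3^5≡8, 3^6≡24, 3^7≡25, 3^8≡28, 3^9≡37, 3^10≡17, 3^11≡4, 3^12≡12, 3^13≡36, 3^14≡14, 3^15≡42, 3^16≡32, 3^17≡2, 3^18≡6, 3^19≡18, 3^20≡7, 3^21≡21, 3^22≡16, 3^23≡1. First k with 3^k≡1 is k=23. Yes, ord_47(3) = 23.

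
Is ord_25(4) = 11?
Powers of 4 mod 25: 4^1≡4, 4^2≡16, 4^3≡14, 4^4≡6, 4^5≡24, 4^6≡21, 4^7≡9, 4^8≡11, 4^9≡19, 4^10≡1. Already 4^10≡1, so the order is 10 < 11. No, the actual order is 10.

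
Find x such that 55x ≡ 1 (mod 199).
Since 199 is prime, by Fermat 55^(-1) ≡ 55^{197} ≡ 76 (mod 199). Verify: 55 × 76 = 4180 ≡ 1 (mod 199)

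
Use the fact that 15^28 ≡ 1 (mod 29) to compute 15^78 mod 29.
By Fermat: 15^{28} ≡ 1 (mod 29). 78 = 2×28 + 22. So 15^{78} ≡ 15^{22} ≡ 6 (mod 29)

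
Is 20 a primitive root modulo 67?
ord_67(20) divides 66. For each prime q|66: 20^{33}≡66, 20^{22}≡29, 20^{6}≡59, none ≡ 1. So 20 has order 66 and is a primitive root mod 67.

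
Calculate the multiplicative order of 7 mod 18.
Powers of 7 mod 18: 7^1≡7, 7^2≡13, 7^3≡1. So the order of 7 is 3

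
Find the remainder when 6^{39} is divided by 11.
By Fermat: 6^{10} ≡ 1 mod 11. 39 = 3×10 + 9. So 6^{39} ≡ 6^{9} ≡ 2 mod 11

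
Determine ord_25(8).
Powers of 8 mod 25: 8^1≡8, 8^2≡14, 8^3≡12, 8^4≡21, 8^5≡18, 8^6≡19, 8^7≡2, 8^8≡16, 8^9≡3, 8^10≡24, 8^11≡17, 8^12≡11, 8^13≡13, 8^14≡4, 8^15≡7, 8^16≡6, 8^17≡23, 8^18≡9, 8^19≡22, 8^20≡1. Order = 20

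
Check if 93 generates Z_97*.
93^{24} ≡ 1 (mod 97) and 24 < 96, so ord_97(93) = 24 ≠ 96 and 93 is not a primitive root.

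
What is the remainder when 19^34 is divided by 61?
By repeated squaring (mod 61): 19^{1}≡19, 19^{2}≡56, 19^{4}≡25, 19^{8}≡15, 19^{16}≡42, 19^{32}≡56. Then 19^{34} = 19^{32+2} ≡ 56 × 56 ≡ 25 (mod 61)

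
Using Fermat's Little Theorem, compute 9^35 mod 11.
By Fermat: 9^{10} ≡ 1 mod 11. 35 = 3×10 + 5. So 9^{35} ≡ 9^{5} ≡ 1 mod 11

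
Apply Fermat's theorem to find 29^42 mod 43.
By Fermat's Little Theorem, 29^{42} ≡ 1 mod 43 since 43 is prime and gcd(29, 43) = 1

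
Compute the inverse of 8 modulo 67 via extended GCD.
Extended GCD: 8(-25) + 67(3) = 1. So 8^(-1) ≡ -25 ≡ 42 mod 67. Verify: 8 × 42 = 336 ≡ 1 mod 67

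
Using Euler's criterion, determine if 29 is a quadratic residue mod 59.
By Euler's criterion: 29^{29} ≡ 1 (mod 59). Since this equals 1, 29 is a QR.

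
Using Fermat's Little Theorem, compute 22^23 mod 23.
By Fermat: 22^{22} ≡ 1 (mod 23). So 22^{23} = 22^{22} · 22^{1} ≡ 22^{1} ≡ 22 (mod 23)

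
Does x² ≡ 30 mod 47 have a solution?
By Euler's criterion: 30^{23} ≡ 46 mod 47. Since this equals -1 (≡ 46), 30 is not a QR.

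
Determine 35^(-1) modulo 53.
Since 53 is prime, by Fermat 35^(-1) ≡ 35^{51} ≡ 50 (mod 53). Verify: 35 × 50 = 1750 ≡ 1 (mod 53)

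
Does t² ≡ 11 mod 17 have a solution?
By Euler's criterion: 11^{8} ≡ 16 mod 17. Since this equals -1 (≡ 16), 11 is not a QR.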